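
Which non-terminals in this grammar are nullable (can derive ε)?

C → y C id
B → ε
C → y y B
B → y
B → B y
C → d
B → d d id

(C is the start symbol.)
{ 'B' }

ε-productions: B → ε
So B is immediately nullable.
No further non-terminal can be added: every production for the remaining non-terminals contains a terminal or a non-nullable non-terminal.
Nullable = { 'B' }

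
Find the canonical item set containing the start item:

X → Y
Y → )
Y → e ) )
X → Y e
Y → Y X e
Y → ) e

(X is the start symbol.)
First, augment the grammar with X' → X
I₀ = CLOSURE({ [X' → . X] }):
  [X' → . X] has the dot before X: add [X → . Y], [X → . Y e]
  [X → . Y] has the dot before Y: add [Y → . )], [Y → . e ) )], [Y → . Y X e], [Y → . ) e]
No further items can be added.

I₀ = { [X → . Y e], [X → . Y], [X' → . X], [Y → . ) e], [Y → . )], [Y → . Y X e], [Y → . e ) )] }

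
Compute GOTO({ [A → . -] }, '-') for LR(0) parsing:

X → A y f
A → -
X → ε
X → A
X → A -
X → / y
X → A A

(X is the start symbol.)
GOTO(I, '-') = CLOSURE({ [A → αX.β] : [A → α.Xβ] ∈ I, X = '-' })

Items with dot before '-', with the dot advanced:
  [A → . -] → [A → - .]
Closure adds nothing (no advanced item has the dot before a non-terminal).

GOTO = { [A → - .] }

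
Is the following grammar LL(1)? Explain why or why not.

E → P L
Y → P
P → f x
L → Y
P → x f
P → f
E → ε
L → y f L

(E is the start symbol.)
No. Predict set conflict for P: { 'f' }

A grammar is LL(1) if for each non-terminal N with multiple productions, the predict sets of those productions are pairwise disjoint, where PREDICT(N → α) = (FIRST(α) \ {ε}) ∪ (FOLLOW(N) if α ⇒* ε).

Relevant sets:
  FIRST(P) = { 'f', 'x' }
  FIRST(Y) = { 'f', 'x' }
  FOLLOW(E) = { $ }

For E:
  PREDICT(E → P L) = { 'f', 'x' }
  PREDICT(E → ε) = { $ }
For P:
  PREDICT(P → f x) = { 'f' }
  PREDICT(P → x f) = { 'x' }
  PREDICT(P → f) = { 'f' }
For L:
  PREDICT(L → Y) = { 'f', 'x' }
  PREDICT(L → y f L) = { 'y' }
Y has a single production, so nothing to check there.

Conflict found: Predict set conflict for P: { 'f' }
The grammar is NOT LL(1).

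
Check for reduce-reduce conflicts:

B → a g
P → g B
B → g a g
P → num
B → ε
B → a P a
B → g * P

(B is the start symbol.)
A reduce-reduce conflict occurs when an LR(0) state has two complete items [A → α .] and [B → β .] — both call for a reduction, and with no lookahead the parser cannot choose between them.

Augment with B' → B and build the canonical LR(0) collection (I0 = CLOSURE({[B' → . B]}), then GOTO on every symbol after a dot until no new states appear). It has 14 states:
  I0: { [B → . a P a], [B → . a g], [B → . g * P], [B → . g a g], [B → .], [B' → . B] }  — shift, reduce
  I1: { [B' → B .] }  — accept
  I2: { [B → a . P a], [B → a . g], [P → . g B], [P → . num] }  — shift
  I3: { [B → g . * P], [B → g . a g] }  — shift
  I4: { [B → g * . P], [P → . g B], [P → . num] }  — shift
  I5: { [B → g a . g] }  — shift
  I6: { [B → g a g .] }  — reduce
  I7: { [B → g * P .] }  — reduce
  I8: { [B → . a P a], [B → . a g], [B → . g * P], [B → . g a g], [B → .], [P → g . B] }  — shift, reduce
  I9: { [P → num .] }  — reduce
  I10: { [P → g B .] }  — reduce
  I11: { [B → a P . a] }  — shift
  I12: { [B → . a P a], [B → . a g], [B → . g * P], [B → . g a g], [B → .], [B → a g .], [P → g . B] }  — shift, 2 reduces
  I13: { [B → a P a .] }  — reduce

I12 contains complete items [B → .], [B → a g .] — reduce-reduce conflict.

Answer: Yes — I12: [B → .] vs [B → a g .]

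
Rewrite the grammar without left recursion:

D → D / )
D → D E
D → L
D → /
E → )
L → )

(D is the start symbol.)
D is directly left-recursive. The standard transformation for
  A → A α₁ | ... | A α_m | β₁ | ... | β_n
is
  A  → β₁ A' | ... | β_n A'
  A' → α₁ A' | ... | α_m A' | ε

D → L becomes D → L D'
D → / becomes D → / D'
D → D / ) becomes D' → / ) D'
D → D E becomes D' → E D'
Add D' → ε

Productions for other non-terminals are unchanged:
  E → )
  L → )

Resulting grammar:
D → L D'
D → / D'
D' → / ) D'
D' → E D'
D' → ε
E → )
L → )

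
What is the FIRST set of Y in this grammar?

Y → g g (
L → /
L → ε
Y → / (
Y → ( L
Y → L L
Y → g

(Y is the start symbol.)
FIRST sets of the other non-terminals involved (by the same procedure, iterated to a fixed point):
  FIRST(L) = { '/', ε }

From Y → g g (:
  - g is a terminal: add 'g' and stop
From Y → / (:
  - '/' is a terminal: add '/' and stop
From Y → ( L:
  - '(' is a terminal: add '(' and stop
From Y → L L:
  - L is a non-terminal: add FIRST(L) \ {ε} = { '/' }
    L is nullable, so continue to the next symbol
  - L is a non-terminal: add FIRST(L) \ {ε} = { '/' }
    L is nullable and nothing follows, so the whole right-hand side can vanish: ε ∈ FIRST(Y)
From Y → g:
  - g is a terminal: add 'g' and stop

Collecting: FIRST(Y) = { '(', '/', 'g', ε }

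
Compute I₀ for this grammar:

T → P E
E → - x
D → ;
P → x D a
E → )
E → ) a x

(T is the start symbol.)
{ [P → . x D a], [T → . P E], [T' → . T] }

First, augment the grammar with T' → T
I₀ = CLOSURE({ [T' → . T] }):
  [T' → . T] has the dot before T: add [T → . P E]
  [T → . P E] has the dot before P: add [P → . x D a]
No further items can be added.

I₀ = { [P → . x D a], [T → . P E], [T' → . T] }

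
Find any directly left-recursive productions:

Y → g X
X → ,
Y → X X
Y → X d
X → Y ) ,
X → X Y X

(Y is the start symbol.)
Direct left recursion occurs when N → N α for some non-terminal N (the right-hand side begins with the left-hand side itself).

Y → g X: starts with g
X → ,: starts with ','
Y → X X: starts with X
Y → X d: starts with X
X → Y ) ,: starts with Y
X → X Y X: LEFT RECURSIVE (starts with X)

The grammar has direct left recursion on: X.

Answer: Yes, X is left-recursive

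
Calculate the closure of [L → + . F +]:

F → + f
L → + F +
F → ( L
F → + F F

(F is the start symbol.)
{ [F → . ( L], [F → . + F F], [F → . + f], [L → + . F +] }

Start with: [L → + . F +]
  [L → + . F +] has the dot before F: add [F → . + f], [F → . ( L], [F → . + F F]
No further items can be added.

CLOSURE = { [F → . ( L], [F → . + F F], [F → . + f], [L → + . F +] }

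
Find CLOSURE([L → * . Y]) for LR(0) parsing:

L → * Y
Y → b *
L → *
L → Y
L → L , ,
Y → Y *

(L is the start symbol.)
To compute CLOSURE, for each item [A → α.Bβ] where B is a non-terminal, add [B → .γ] for all productions B → γ; repeat for the newly added items until nothing changes.

Start with: [L → * . Y]
  [L → * . Y] has the dot before Y: add [Y → . b *], [Y → . Y *]
No further items can be added.

CLOSURE = { [L → * . Y], [Y → . Y *], [Y → . b *] }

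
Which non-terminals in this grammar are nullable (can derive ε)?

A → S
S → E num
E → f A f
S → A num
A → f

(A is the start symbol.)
None

A non-terminal is nullable if it can derive ε (the empty string): either it has an ε-production, or it has a production whose right-hand side consists entirely of nullable non-terminals.

There are no ε-productions, so no non-terminal can derive ε.
No non-terminals are nullable.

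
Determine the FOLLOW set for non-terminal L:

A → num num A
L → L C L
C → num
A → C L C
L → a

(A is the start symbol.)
In L → L C L: L is followed by C L, add FIRST(C L) \ {ε} = { 'num' }
In L → L C L: L is at the end; this adds FOLLOW(L) to itself — nothing new
In A → C L C: L is followed by C, add FIRST(C) \ {ε} = { 'num' }

Taking the union: FOLLOW(L) = { 'num' }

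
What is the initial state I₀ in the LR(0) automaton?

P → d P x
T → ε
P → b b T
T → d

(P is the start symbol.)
{ [P → . b b T], [P → . d P x], [P' → . P] }

First, augment the grammar with P' → P
I₀ = CLOSURE({ [P' → . P] }):
  [P' → . P] has the dot before P: add [P → . d P x], [P → . b b T]
No further items can be added.

I₀ = { [P → . b b T], [P → . d P x], [P' → . P] }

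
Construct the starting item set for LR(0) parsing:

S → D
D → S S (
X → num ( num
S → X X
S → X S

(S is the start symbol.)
{ [D → . S S (], [S → . D], [S → . X S], [S → . X X], [S' → . S], [X → . num ( num] }

First, augment the grammar with S' → S
I₀ = CLOSURE({ [S' → . S] }):
  [S' → . S] has the dot before S: add [S → . D], [S → . X X], [S → . X S]
  [S → . D] has the dot before D: add [D → . S S (]
  [S → . X X] has the dot before X: add [X → . num ( num]
No further items can be added.

I₀ = { [D → . S S (], [S → . D], [S → . X S], [S → . X X], [S' → . S], [X → . num ( num] }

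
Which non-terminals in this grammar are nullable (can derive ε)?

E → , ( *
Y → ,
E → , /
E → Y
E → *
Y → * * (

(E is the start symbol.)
A non-terminal is nullable if it can derive ε (the empty string): either it has an ε-production, or it has a production whose right-hand side consists entirely of nullable non-terminals.

There are no ε-productions, so no non-terminal can derive ε.
No non-terminals are nullable.

Answer: None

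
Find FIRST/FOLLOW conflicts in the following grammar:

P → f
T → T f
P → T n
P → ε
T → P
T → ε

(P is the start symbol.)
Yes. P → f with FOLLOW(P) on { 'f' }; P → T n with FOLLOW(P) on { 'f', 'n' }; T → T f with FOLLOW(T) on { 'f', 'n' }; T → P with FOLLOW(T) on { 'f', 'n' }

Nullable non-terminals: P, T.
FIRST sets used below: FIRST(T) = { 'f', 'n', ε }, FIRST(P) = { 'f', 'n', ε }

P: nullable alternative(s) P → ε; FOLLOW(P) = { $, 'f', 'n' }
  P → f: FIRST \ {ε} = { 'f' } — overlaps FOLLOW(P) on { 'f' }: CONFLICT
  P → T n: FIRST \ {ε} = { 'f', 'n' } — overlaps FOLLOW(P) on { 'f', 'n' }: CONFLICT
  P → ε: FIRST \ {ε} = { } — this is the only nullable alternative, skip

T: nullable alternative(s) T → P, T → ε; FOLLOW(T) = { 'f', 'n' }
  T → T f: FIRST \ {ε} = { 'f', 'n' } — overlaps FOLLOW(T) on { 'f', 'n' }: CONFLICT
  T → P: FIRST \ {ε} = { 'f', 'n' } — overlaps FOLLOW(T) on { 'f', 'n' }: CONFLICT
  T → ε: FIRST \ {ε} = { } — disjoint from FOLLOW(T)

So the grammar has 4 FIRST/FOLLOW conflicts (marked CONFLICT above).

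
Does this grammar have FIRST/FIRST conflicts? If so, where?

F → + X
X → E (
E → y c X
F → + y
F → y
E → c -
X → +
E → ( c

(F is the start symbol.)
FIRST sets of the non-terminals at (or reachable through a nullable prefix from) the front of some alternative:
  FIRST(E) = { '(', 'c', 'y' }

Productions for F:
  F → + X: FIRST = { '+' }
  F → + y: FIRST = { '+' }
  F → y: FIRST = { 'y' }
Productions for X:
  X → E (: FIRST = { '(', 'c', 'y' }
  X → +: FIRST = { '+' }
Productions for E:
  E → y c X: FIRST = { 'y' }
  E → c -: FIRST = { 'c' }
  E → ( c: FIRST = { '(' }

Conflict for F: F → + X and F → + y
  Overlap: { '+' }

Answer: Yes. F → '+' X / F → '+' y on { '+' }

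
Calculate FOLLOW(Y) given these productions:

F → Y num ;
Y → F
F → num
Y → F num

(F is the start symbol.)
To compute FOLLOW(Y), find every occurrence of Y on a right-hand side N → α Y β: add FIRST(β) \ {ε}, and if β is empty or nullable also add FOLLOW(N). Iterate to a fixed point.

In F → Y num ;: Y is followed by num ';', add FIRST(num ';') \ {ε} = { 'num' }

Taking the union: FOLLOW(Y) = { 'num' }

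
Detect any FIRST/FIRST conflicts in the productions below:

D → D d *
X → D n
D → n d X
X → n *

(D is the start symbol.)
Yes. D → D d '*' / D → n d X on { 'n' }; X → D n / X → n '*' on { 'n' }

A FIRST/FIRST conflict occurs when two productions N → α and N → β for the same non-terminal have FIRST(α) ∩ FIRST(β) ≠ ∅ (with ε ∈ FIRST of a nullable right-hand side, so two nullable alternatives also conflict).

FIRST sets of the non-terminals at (or reachable through a nullable prefix from) the front of some alternative:
  FIRST(D) = { 'n' }

Productions for D:
  D → D d *: FIRST = { 'n' }
  D → n d X: FIRST = { 'n' }
Productions for X:
  X → D n: FIRST = { 'n' }
  X → n *: FIRST = { 'n' }

Conflict for D: D → D d * and D → n d X
  Overlap: { 'n' }
Conflict for X: X → D n and X → n *
  Overlap: { 'n' }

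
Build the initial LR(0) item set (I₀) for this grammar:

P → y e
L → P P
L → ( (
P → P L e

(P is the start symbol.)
First, augment the grammar with P' → P
I₀ = CLOSURE({ [P' → . P] }):
  [P' → . P] has the dot before P: add [P → . y e], [P → . P L e]
No further items can be added.

I₀ = { [P → . P L e], [P → . y e], [P' → . P] }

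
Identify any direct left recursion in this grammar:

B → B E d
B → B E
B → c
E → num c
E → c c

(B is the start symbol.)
Yes, B is left-recursive

B → B E d: LEFT RECURSIVE (starts with B)
B → B E: LEFT RECURSIVE (starts with B)
B → c: starts with c
E → num c: starts with num
E → c c: starts with c

The grammar has direct left recursion on: B.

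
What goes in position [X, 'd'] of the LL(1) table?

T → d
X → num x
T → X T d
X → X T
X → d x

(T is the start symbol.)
To find M[X, 'd'], we find productions for X where 'd' is in the predict set (PREDICT(N → α) = (FIRST(α) \ {ε}) ∪ (FOLLOW(N) if α ⇒* ε)).

Relevant sets:
  FIRST(X) = { 'd', 'num' }

X → num x: PREDICT = { 'num' }
X → X T: PREDICT = { 'd', 'num' }
  'd' is in predict set, so this production goes in M[X, 'd']
X → d x: PREDICT = { 'd' }
  'd' is in predict set, so this production goes in M[X, 'd']

M[X, 'd'] = X → X T, X → d x  (a multiply-defined cell — the grammar is not LL(1))

Answer: X → X T, X → d x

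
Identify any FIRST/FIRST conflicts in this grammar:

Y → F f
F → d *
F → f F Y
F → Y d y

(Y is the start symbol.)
Yes. F → d '*' / F → Y d y on { 'd' }; F → f F Y / F → Y d y on { 'f' }

A FIRST/FIRST conflict occurs when two productions N → α and N → β for the same non-terminal have FIRST(α) ∩ FIRST(β) ≠ ∅ (with ε ∈ FIRST of a nullable right-hand side, so two nullable alternatives also conflict).

FIRST sets of the non-terminals at (or reachable through a nullable prefix from) the front of some alternative:
  FIRST(Y) = { 'd', 'f' }

Productions for F:
  F → d *: FIRST = { 'd' }
  F → f F Y: FIRST = { 'f' }
  F → Y d y: FIRST = { 'd', 'f' }
Y has only one production, so no FIRST/FIRST conflict is possible there.

Conflict for F: F → d * and F → Y d y
  Overlap: { 'd' }
Conflict for F: F → f F Y and F → Y d y
  Overlap: { 'f' }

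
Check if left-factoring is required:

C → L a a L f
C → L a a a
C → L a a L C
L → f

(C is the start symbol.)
Yes, C has productions with common prefix 'L a a'

Left-factoring is needed when two productions for the same non-terminal
share a common prefix on the right-hand side.

Productions for C:
  C → L a a L f
  C → L a a a
  C → L a a L C

Found common prefix 'L a a' in productions for C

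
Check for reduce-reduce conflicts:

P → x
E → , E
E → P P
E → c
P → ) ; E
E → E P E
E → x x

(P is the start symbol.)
No reduce-reduce conflicts

Augment with P' → P and build the canonical LR(0) collection (I0 = CLOSURE({[P' → . P]}), then GOTO on every symbol after a dot until no new states appear). It has 15 states:
  I0: { [P → . ) ; E], [P → . x], [P' → . P] }  — shift
  I1: { [P → ) . ; E] }  — shift
  I2: { [P' → P .] }  — accept
  I3: { [P → x .] }  — reduce
  I4: { [E → . , E], [E → . E P E], [E → . P P], [E → . c], [E → . x x], [P → ) ; . E], [P → . ) ; E], [P → . x] }  — shift
  I5: { [E → , . E], [E → . , E], [E → . E P E], [E → . P P], [E → . c], [E → . x x], [P → . ) ; E], [P → . x] }  — shift
  I6: { [E → E . P E], [P → ) ; E .], [P → . ) ; E], [P → . x] }  — shift, reduce
  I7: { [E → P . P], [P → . ) ; E], [P → . x] }  — shift
  I8: { [E → c .] }  — reduce
  I9: { [E → x . x], [P → x .] }  — shift, reduce
  I10: { [E → x x .] }  — reduce
  I11: { [E → P P .] }  — reduce
  I12: { [E → . , E], [E → . E P E], [E → . P P], [E → . c], [E → . x x], [E → E P . E], [P → . ) ; E], [P → . x] }  — shift
  I13: { [E → E . P E], [E → E P E .], [P → . ) ; E], [P → . x] }  — shift, reduce
  I14: { [E → , E .], [E → E . P E], [P → . ) ; E], [P → . x] }  — shift, reduce

No state contains more than one complete item.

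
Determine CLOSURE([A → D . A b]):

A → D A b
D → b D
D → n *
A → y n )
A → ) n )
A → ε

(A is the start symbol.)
Start with: [A → D . A b]
  [A → D . A b] has the dot before A: add [A → . D A b], [A → . y n )], [A → . ) n )], [A → .]
  [A → . D A b] has the dot before D: add [D → . b D], [D → . n *]
No further items can be added.

CLOSURE = { [A → . ) n )], [A → . D A b], [A → . y n )], [A → .], [A → D . A b], [D → . b D], [D → . n *] }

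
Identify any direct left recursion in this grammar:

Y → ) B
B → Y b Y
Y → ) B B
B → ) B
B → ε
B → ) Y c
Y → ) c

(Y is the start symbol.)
No direct left recursion

Direct left recursion occurs when N → N α for some non-terminal N (the right-hand side begins with the left-hand side itself).

Y → ) B: starts with ')'
B → Y b Y: starts with Y
Y → ) B B: starts with ')'
B → ) B: starts with ')'
B → ε: starts with ε
B → ) Y c: starts with ')'
Y → ) c: starts with ')'

No direct left recursion found.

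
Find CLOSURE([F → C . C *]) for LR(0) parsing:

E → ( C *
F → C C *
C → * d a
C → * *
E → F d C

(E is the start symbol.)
{ [C → . * *], [C → . * d a], [F → C . C *] }

To compute CLOSURE, for each item [A → α.Bβ] where B is a non-terminal, add [B → .γ] for all productions B → γ; repeat for the newly added items until nothing changes.

Start with: [F → C . C *]
  [F → C . C *] has the dot before C: add [C → . * d a], [C → . * *]
No further items can be added.

CLOSURE = { [C → . * *], [C → . * d a], [F → C . C *] }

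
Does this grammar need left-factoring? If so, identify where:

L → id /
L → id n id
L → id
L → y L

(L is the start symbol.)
Left-factoring is needed when two productions for the same non-terminal
share a common prefix on the right-hand side.

Productions for L:
  L → id /
  L → id n id
  L → id
  L → y L

Found common prefix 'id' in productions for L

Answer: Yes, L has productions with common prefix 'id'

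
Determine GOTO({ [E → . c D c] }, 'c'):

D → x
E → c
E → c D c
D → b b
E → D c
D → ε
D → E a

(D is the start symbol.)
GOTO(I, 'c') = CLOSURE({ [A → αX.β] : [A → α.Xβ] ∈ I, X = 'c' })

Items with dot before 'c', with the dot advanced:
  [E → . c D c] → [E → c . D c]
Closure of the advanced items:
  [E → c . D c] has the dot before D: add [D → . x], [D → . b b], [D → .], [D → . E a]
  [D → . E a] has the dot before E: add [E → . c], [E → . c D c], [E → . D c]

GOTO = { [D → . E a], [D → . b b], [D → . x], [D → .], [E → . D c], [E → . c D c], [E → . c], [E → c . D c] }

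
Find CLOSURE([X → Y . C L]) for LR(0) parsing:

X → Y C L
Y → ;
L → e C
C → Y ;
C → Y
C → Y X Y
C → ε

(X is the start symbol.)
Start with: [X → Y . C L]
  [X → Y . C L] has the dot before C: add [C → . Y ;], [C → . Y], [C → . Y X Y], [C → .]
  [C → . Y ;] has the dot before Y: add [Y → . ;]
No further items can be added.

CLOSURE = { [C → . Y ;], [C → . Y X Y], [C → . Y], [C → .], [X → Y . C L], [Y → . ;] }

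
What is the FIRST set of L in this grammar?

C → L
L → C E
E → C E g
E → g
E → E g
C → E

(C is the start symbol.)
To compute FIRST(L), examine every production with L on the left-hand side, reading each right-hand side left to right until a non-nullable symbol is reached.

FIRST sets of the other non-terminals involved (by the same procedure, iterated to a fixed point):
  FIRST(C) = { 'g' }

From L → C E:
  - C is a non-terminal: add FIRST(C) \ {ε} = { 'g' }
    C is not nullable, so stop

Collecting: FIRST(L) = { 'g' }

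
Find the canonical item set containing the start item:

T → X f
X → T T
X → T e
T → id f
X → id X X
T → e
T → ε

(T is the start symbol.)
First, augment the grammar with T' → T
I₀ = CLOSURE({ [T' → . T] }):
  [T' → . T] has the dot before T: add [T → . X f], [T → . id f], [T → . e], [T → .]
  [T → . X f] has the dot before X: add [X → . T T], [X → . T e], [X → . id X X]
No further items can be added.

I₀ = { [T → . X f], [T → . e], [T → . id f], [T → .], [T' → . T], [X → . T T], [X → . T e], [X → . id X X] }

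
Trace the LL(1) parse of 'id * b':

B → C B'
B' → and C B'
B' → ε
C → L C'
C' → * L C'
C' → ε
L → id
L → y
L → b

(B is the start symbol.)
LL(1) parsing maintains a stack (initially the start symbol over $) and the input. At each step: if the stack top is a terminal, match it against the current input token; if it is a non-terminal N, replace it with the RHS of M[N, lookahead] (the unique production whose predict set contains the lookahead).

Stack is shown with the top on the left.

Stack        Input     Action
-----------------------------
B $          id * b $  output B → C B'
C B' $       id * b $  output C → L C'
L C' B' $    id * b $  output L → id
id C' B' $   id * b $  match 'id'
C' B' $      * b $     output C' → * L C'
* L C' B' $  * b $     match '*'
L C' B' $    b $       output L → b
b C' B' $    b $       match 'b'
C' B' $      $         output C' → ε
B' $         $         output B' → ε
$            $         accept

The string is accepted.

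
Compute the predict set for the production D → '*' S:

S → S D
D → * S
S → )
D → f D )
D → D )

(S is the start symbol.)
{ '*' }

PREDICT(D → '*' S) = (FIRST(RHS) \ {ε}) ∪ (FOLLOW(D) if ε ∈ FIRST(RHS), i.e. RHS ⇒* ε)
FIRST('*' S) = { '*' }
ε ∉ FIRST('*' S), so FOLLOW(D) is not added.
PREDICT(D → '*' S) = { '*' }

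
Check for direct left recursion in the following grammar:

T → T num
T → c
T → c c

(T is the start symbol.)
Yes, T is left-recursive

T → T num: LEFT RECURSIVE (starts with T)
T → c: starts with c
T → c c: starts with c

The grammar has direct left recursion on: T.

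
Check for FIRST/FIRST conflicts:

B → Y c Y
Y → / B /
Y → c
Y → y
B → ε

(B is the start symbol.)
FIRST sets of the non-terminals at (or reachable through a nullable prefix from) the front of some alternative:
  FIRST(Y) = { '/', 'c', 'y' }

Productions for B:
  B → Y c Y: FIRST = { '/', 'c', 'y' }
  B → ε: FIRST = { ε }
Productions for Y:
  Y → / B /: FIRST = { '/' }
  Y → c: FIRST = { 'c' }
  Y → y: FIRST = { 'y' }

All alternatives of each non-terminal have pairwise disjoint FIRST sets.

Answer: No FIRST/FIRST conflicts.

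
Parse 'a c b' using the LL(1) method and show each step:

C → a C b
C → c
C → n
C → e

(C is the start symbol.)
LL(1) parsing maintains a stack (initially the start symbol over $) and the input. At each step: if the stack top is a terminal, match it against the current input token; if it is a non-terminal N, replace it with the RHS of M[N, lookahead] (the unique production whose predict set contains the lookahead).

Stack is shown with the top on the left.

Stack    Input    Action
------------------------
C $      a c b $  output C → a C b
a C b $  a c b $  match 'a'
C b $    c b $    output C → c
c b $    c b $    match 'c'
b $      b $      match 'b'
$        $        accept

The string is accepted.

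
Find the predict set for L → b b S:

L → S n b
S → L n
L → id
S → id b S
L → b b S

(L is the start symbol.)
PREDICT(L → b b S) = (FIRST(RHS) \ {ε}) ∪ (FOLLOW(L) if ε ∈ FIRST(RHS), i.e. RHS ⇒* ε)
FIRST(b b S) = { 'b' }
ε ∉ FIRST(b b S), so FOLLOW(L) is not added.
PREDICT(L → b b S) = { 'b' }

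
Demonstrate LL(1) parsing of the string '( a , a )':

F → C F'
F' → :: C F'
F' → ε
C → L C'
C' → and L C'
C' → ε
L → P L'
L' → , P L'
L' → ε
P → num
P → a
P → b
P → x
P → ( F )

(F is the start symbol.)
LL(1) parsing maintains a stack (initially the start symbol over $) and the input. At each step: if the stack top is a terminal, match it against the current input token; if it is a non-terminal N, replace it with the RHS of M[N, lookahead] (the unique production whose predict set contains the lookahead).

Stack is shown with the top on the left.

Stack                      Input        Action
----------------------------------------------
F $                        ( a , a ) $  output F → C F'
C F' $                     ( a , a ) $  output C → L C'
L C' F' $                  ( a , a ) $  output L → P L'
P L' C' F' $               ( a , a ) $  output P → ( F )
( F ) L' C' F' $           ( a , a ) $  match '('
F ) L' C' F' $             a , a ) $    output F → C F'
C F' ) L' C' F' $          a , a ) $    output C → L C'
L C' F' ) L' C' F' $       a , a ) $    output L → P L'
P L' C' F' ) L' C' F' $    a , a ) $    output P → a
a L' C' F' ) L' C' F' $    a , a ) $    match 'a'
L' C' F' ) L' C' F' $      , a ) $      output L' → , P L'
, P L' C' F' ) L' C' F' $  , a ) $      match ','
P L' C' F' ) L' C' F' $    a ) $        output P → a
a L' C' F' ) L' C' F' $    a ) $        match 'a'
L' C' F' ) L' C' F' $      ) $          output L' → ε
C' F' ) L' C' F' $         ) $          output C' → ε
F' ) L' C' F' $            ) $          output F' → ε
) L' C' F' $               ) $          match ')'
L' C' F' $                 $            output L' → ε
C' F' $                    $            output C' → ε
F' $                       $            output F' → ε
$                          $            accept

The string is accepted.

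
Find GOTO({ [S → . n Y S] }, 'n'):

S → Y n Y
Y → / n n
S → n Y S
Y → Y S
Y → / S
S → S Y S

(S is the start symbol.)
{ [S → n . Y S], [Y → . / S], [Y → . / n n], [Y → . Y S] }

GOTO(I, 'n') = CLOSURE({ [A → αX.β] : [A → α.Xβ] ∈ I, X = 'n' })

Items with dot before 'n', with the dot advanced:
  [S → . n Y S] → [S → n . Y S]
Closure of the advanced items:
  [S → n . Y S] has the dot before Y: add [Y → . / n n], [Y → . Y S], [Y → . / S]

GOTO = { [S → n . Y S], [Y → . / S], [Y → . / n n], [Y → . Y S] }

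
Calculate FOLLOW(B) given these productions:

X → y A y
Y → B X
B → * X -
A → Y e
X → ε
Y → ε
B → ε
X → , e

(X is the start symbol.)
{ ',', 'e', 'y' }

In Y → B X: B is followed by X, add FIRST(X) \ {ε} = { ',', 'y' }
  X is nullable, so also add FOLLOW(Y)

The FOLLOW sets referred to above (computed the same way, to a fixed point):
  FOLLOW(Y) = { 'e' }

Taking the union: FOLLOW(B) = { ',', 'e', 'y' }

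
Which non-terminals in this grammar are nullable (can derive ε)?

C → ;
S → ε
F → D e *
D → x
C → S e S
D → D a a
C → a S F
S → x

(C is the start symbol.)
ε-productions: S → ε
So S is immediately nullable.
No further non-terminal can be added: every production for the remaining non-terminals contains a terminal or a non-nullable non-terminal.
Nullable = { 'S' }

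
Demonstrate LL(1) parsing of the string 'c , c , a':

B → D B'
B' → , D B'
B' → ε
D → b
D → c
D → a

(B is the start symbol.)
LL(1) parsing maintains a stack (initially the start symbol over $) and the input. At each step: if the stack top is a terminal, match it against the current input token; if it is a non-terminal N, replace it with the RHS of M[N, lookahead] (the unique production whose predict set contains the lookahead).

Stack is shown with the top on the left.

Stack     Input        Action
-----------------------------
B $       c , c , a $  output B → D B'
D B' $    c , c , a $  output D → c
c B' $    c , c , a $  match 'c'
B' $      , c , a $    output B' → , D B'
, D B' $  , c , a $    match ','
D B' $    c , a $      output D → c
c B' $    c , a $      match 'c'
B' $      , a $        output B' → , D B'
, D B' $  , a $        match ','
D B' $    a $          output D → a
a B' $    a $          match 'a'
B' $      $            output B' → ε
$         $            accept

The string is accepted.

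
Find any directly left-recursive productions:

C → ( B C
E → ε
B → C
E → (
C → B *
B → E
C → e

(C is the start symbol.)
Direct left recursion occurs when N → N α for some non-terminal N (the right-hand side begins with the left-hand side itself).

C → ( B C: starts with '('
E → ε: starts with ε
B → C: starts with C
E → (: starts with '('
C → B *: starts with B
B → E: starts with E
C → e: starts with e

No direct left recursion found.

Answer: No direct left recursion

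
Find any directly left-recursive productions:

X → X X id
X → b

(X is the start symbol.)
Yes, X is left-recursive

Direct left recursion occurs when N → N α for some non-terminal N (the right-hand side begins with the left-hand side itself).

X → X X id: LEFT RECURSIVE (starts with X)
X → b: starts with b

The grammar has direct left recursion on: X.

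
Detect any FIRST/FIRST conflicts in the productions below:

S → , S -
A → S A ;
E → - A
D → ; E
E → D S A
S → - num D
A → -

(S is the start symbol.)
FIRST sets of the non-terminals at (or reachable through a nullable prefix from) the front of some alternative:
  FIRST(S) = { ',', '-' }
  FIRST(D) = { ';' }

Productions for S:
  S → , S -: FIRST = { ',' }
  S → - num D: FIRST = { '-' }
Productions for A:
  A → S A ;: FIRST = { ',', '-' }
  A → -: FIRST = { '-' }
Productions for E:
  E → - A: FIRST = { '-' }
  E → D S A: FIRST = { ';' }
D has only one production, so no FIRST/FIRST conflict is possible there.

Conflict for A: A → S A ; and A → -
  Overlap: { '-' }

Answer: Yes. A → S A ';' / A → '-' on { '-' }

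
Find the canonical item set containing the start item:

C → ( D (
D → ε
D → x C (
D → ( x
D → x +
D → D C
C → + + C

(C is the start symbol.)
{ [C → . ( D (], [C → . + + C], [C' → . C] }

First, augment the grammar with C' → C
I₀ = CLOSURE({ [C' → . C] }):
  [C' → . C] has the dot before C: add [C → . ( D (], [C → . + + C]
No further items can be added.

I₀ = { [C → . ( D (], [C → . + + C], [C' → . C] }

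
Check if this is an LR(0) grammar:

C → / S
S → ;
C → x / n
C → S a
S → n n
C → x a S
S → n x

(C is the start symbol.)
Yes, the grammar is LR(0)

A grammar is LR(0) if no state in the canonical LR(0) collection has:
  - both a shift item (dot before a terminal) and a complete item (shift-reduce conflict), or
  - two or more complete items (reduce-reduce conflict; the accept item [C' → C .] counts as a complete item here).

Augment with C' → C and build the canonical LR(0) collection (I0 = CLOSURE({[C' → . C]}), then GOTO on every symbol after a dot until no new states appear). It has 15 states:
  I0: { [C → . / S], [C → . S a], [C → . x / n], [C → . x a S], [C' → . C], [S → . ;], [S → . n n], [S → . n x] }  — shift
  I1: { [C → / . S], [S → . ;], [S → . n n], [S → . n x] }  — shift
  I2: { [S → ; .] }  — reduce
  I3: { [C' → C .] }  — accept
  I4: { [C → S . a] }  — shift
  I5: { [S → n . n], [S → n . x] }  — shift
  I6: { [C → x . / n], [C → x . a S] }  — shift
  I7: { [C → x / . n] }  — shift
  I8: { [C → x a . S], [S → . ;], [S → . n n], [S → . n x] }  — shift
  I9: { [C → x a S .] }  — reduce
  I10: { [C → x / n .] }  — reduce
  I11: { [S → n n .] }  — reduce
  I12: { [S → n x .] }  — reduce
  I13: { [C → S a .] }  — reduce
  I14: { [C → / S .] }  — reduce

Every state is either a pure shift/goto state or contains exactly one complete item and nothing to shift — no conflicts. The grammar is LR(0).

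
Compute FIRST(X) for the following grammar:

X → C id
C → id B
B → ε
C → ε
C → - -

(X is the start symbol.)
{ '-', 'id' }

FIRST sets of the other non-terminals involved (by the same procedure, iterated to a fixed point):
  FIRST(C) = { '-', 'id', ε }

From X → C id:
  - C is a non-terminal: add FIRST(C) \ {ε} = { '-', 'id' }
    C is nullable, so continue to the next symbol
  - id is a terminal: add 'id' and stop

Collecting: FIRST(X) = { '-', 'id' }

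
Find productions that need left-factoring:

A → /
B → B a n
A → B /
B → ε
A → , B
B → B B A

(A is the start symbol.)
Left-factoring is needed when two productions for the same non-terminal
share a common prefix on the right-hand side.

Productions for A:
  A → /
  A → B /
  A → , B
Productions for B:
  B → B a n
  B → ε
  B → B B A

Found common prefix 'B' in productions for B

Answer: Yes, B has productions with common prefix 'B'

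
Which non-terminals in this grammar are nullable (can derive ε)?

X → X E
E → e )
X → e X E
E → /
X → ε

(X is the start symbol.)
{ 'X' }

A non-terminal is nullable if it can derive ε (the empty string): either it has an ε-production, or it has a production whose right-hand side consists entirely of nullable non-terminals.

ε-productions: X → ε
So X is immediately nullable.
No further non-terminal can be added: every production for the remaining non-terminals contains a terminal or a non-nullable non-terminal.
Nullable = { 'X' }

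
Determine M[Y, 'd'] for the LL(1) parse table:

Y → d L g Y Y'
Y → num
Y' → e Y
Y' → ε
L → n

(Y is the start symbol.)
Y → d L g Y Y'

To find M[Y, 'd'], we find productions for Y where 'd' is in the predict set (PREDICT(N → α) = (FIRST(α) \ {ε}) ∪ (FOLLOW(N) if α ⇒* ε)).

Y → d L g Y Y': PREDICT = { 'd' }
  'd' is in predict set, so this production goes in M[Y, 'd']
Y → num: PREDICT = { 'num' }

M[Y, 'd'] = Y → d L g Y Y'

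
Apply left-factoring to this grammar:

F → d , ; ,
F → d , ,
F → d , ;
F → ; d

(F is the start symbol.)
F → d , F'
F' → ; F''
F'' → ,
F'' → ε
F' → ,
F → ; d

Left-factoring transforms A → αβ₁ | αβ₂ into A → αA' and A' → β₁ | β₂
(α is the longest common prefix among the alternatives). Repeat until
no nonterminal has two alternatives with a common prefix.

Round 1: F has alternatives sharing prefix 'd ,'. Introduce F': F → d , F'
  Add: F' → ; ,
  Add: F' → ,
  Add: F' → ;

Round 2: F' has alternatives sharing prefix ';'. Introduce F'': F' → ; F''
  Add: F'' → ,
  Add: F'' → ε

No remaining common prefixes — done.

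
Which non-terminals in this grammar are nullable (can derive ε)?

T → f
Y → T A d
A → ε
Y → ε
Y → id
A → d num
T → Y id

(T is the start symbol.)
ε-productions: A → ε, Y → ε
So A, Y are immediately nullable.
No further non-terminal can be added: every production for the remaining non-terminals contains a terminal or a non-nullable non-terminal.
Nullable = { 'A', 'Y' }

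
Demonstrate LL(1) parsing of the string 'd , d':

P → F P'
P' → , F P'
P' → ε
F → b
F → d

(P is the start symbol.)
LL(1) parsing maintains a stack (initially the start symbol over $) and the input. At each step: if the stack top is a terminal, match it against the current input token; if it is a non-terminal N, replace it with the RHS of M[N, lookahead] (the unique production whose predict set contains the lookahead).

Stack is shown with the top on the left.

Stack     Input    Action
-------------------------
P $       d , d $  output P → F P'
F P' $    d , d $  output F → d
d P' $    d , d $  match 'd'
P' $      , d $    output P' → , F P'
, F P' $  , d $    match ','
F P' $    d $      output F → d
d P' $    d $      match 'd'
P' $      $        output P' → ε
$         $        accept

The string is accepted.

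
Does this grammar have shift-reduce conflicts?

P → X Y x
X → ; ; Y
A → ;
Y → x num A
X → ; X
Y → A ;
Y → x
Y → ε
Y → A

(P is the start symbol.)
A shift-reduce conflict occurs when an LR(0) state has both:
  - a complete (reduce) item [A → α .] (dot at the end), and
  - a shift item [B → β . c γ] (dot before a terminal).

Augment with P' → P and build the canonical LR(0) collection (I0 = CLOSURE({[P' → . P]}), then GOTO on every symbol after a dot until no new states appear). It has 16 states:
  I0: { [P → . X Y x], [P' → . P], [X → . ; ; Y], [X → . ; X] }  — shift
  I1: { [X → . ; ; Y], [X → . ; X], [X → ; . ; Y], [X → ; . X] }  — shift
  I2: { [P' → P .] }  — accept
  I3: { [A → . ;], [P → X . Y x], [Y → . A ;], [Y → . A], [Y → . x num A], [Y → . x], [Y → .] }  — shift, reduce
  I4: { [A → ; .] }  — reduce
  I5: { [Y → A . ;], [Y → A .] }  — shift, reduce
  I6: { [P → X Y . x] }  — shift
  I7: { [Y → x . num A], [Y → x .] }  — shift, reduce
  I8: { [A → . ;], [Y → x num . A] }  — shift
  I9: { [Y → x num A .] }  — reduce
  I10: { [P → X Y x .] }  — reduce
  I11: { [Y → A ; .] }  — reduce
  I12: { [A → . ;], [X → . ; ; Y], [X → . ; X], [X → ; . ; Y], [X → ; . X], [X → ; ; . Y], [Y → . A ;], [Y → . A], [Y → . x num A], [Y → . x], [Y → .] }  — shift, reduce
  I13: { [X → ; X .] }  — reduce
  I14: { [A → . ;], [A → ; .], [X → . ; ; Y], [X → . ; X], [X → ; . ; Y], [X → ; . X], [X → ; ; . Y], [Y → . A ;], [Y → . A], [Y → . x num A], [Y → . x], [Y → .] }  — shift, 2 reduces
  I15: { [X → ; ; Y .] }  — reduce

I3 contains reduce item [Y → .] and shift items [A → . ;], [Y → . x], [Y → . x num A] — shift-reduce conflict.
I5 contains reduce item [Y → A .] and shift item [Y → A . ;] — shift-reduce conflict.
I7 contains reduce item [Y → x .] and shift item [Y → x . num A] — shift-reduce conflict.
I12 contains reduce item [Y → .] and shift items [A → . ;], [X → . ; ; Y], [X → ; . ; Y], [X → . ; X], [Y → . x], [Y → . x num A] — shift-reduce conflict.
I14 contains reduce items [A → ; .], [Y → .] and shift items [A → . ;], [X → . ; ; Y], [X → ; . ; Y], [X → . ; X], [Y → . x], [Y → . x num A] — shift-reduce conflict.

Answer: Yes — I3: [Y → .] vs [A → . ;]; I5: [Y → A .] vs [Y → A . ;]; I7: [Y → x .] vs [Y → x . num A]; I12: [Y → .] vs [A → . ;]; I14: [A → ; .] vs [A → . ;]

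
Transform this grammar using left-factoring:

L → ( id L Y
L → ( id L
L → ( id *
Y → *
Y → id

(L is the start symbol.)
Left-factoring transforms A → αβ₁ | αβ₂ into A → αA' and A' → β₁ | β₂
(α is the longest common prefix among the alternatives). Repeat until
no nonterminal has two alternatives with a common prefix.

Round 1: L has alternatives sharing prefix '( id'. Introduce L': L → ( id L'
  Add: L' → L Y
  Add: L' → L
  Add: L' → *

Round 2: L' has alternatives sharing prefix 'L'. Introduce L'': L' → L L''
  Add: L'' → Y
  Add: L'' → ε

No remaining common prefixes — done.

Resulting grammar:
L → ( id L'
L' → L L''
L'' → Y
L'' → ε
L' → *
Y → *
Y → id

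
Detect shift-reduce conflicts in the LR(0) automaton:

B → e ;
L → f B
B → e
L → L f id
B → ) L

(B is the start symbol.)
Augment with B' → B and build the canonical LR(0) collection (I0 = CLOSURE({[B' → . B]}), then GOTO on every symbol after a dot until no new states appear). It has 10 states:
  I0: { [B → . ) L], [B → . e ;], [B → . e], [B' → . B] }  — shift
  I1: { [B → ) . L], [L → . L f id], [L → . f B] }  — shift
  I2: { [B' → B .] }  — accept
  I3: { [B → e . ;], [B → e .] }  — shift, reduce
  I4: { [B → e ; .] }  — reduce
  I5: { [B → ) L .], [L → L . f id] }  — shift, reduce
  I6: { [B → . ) L], [B → . e ;], [B → . e], [L → f . B] }  — shift
  I7: { [L → f B .] }  — reduce
  I8: { [L → L f . id] }  — shift
  I9: { [L → L f id .] }  — reduce

I3 contains reduce item [B → e .] and shift item [B → e . ;] — shift-reduce conflict.
I5 contains reduce item [B → ) L .] and shift item [L → L . f id] — shift-reduce conflict.

Answer: Yes — I3: [B → e .] vs [B → e . ;]; I5: [B → ) L .] vs [L → L . f id]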